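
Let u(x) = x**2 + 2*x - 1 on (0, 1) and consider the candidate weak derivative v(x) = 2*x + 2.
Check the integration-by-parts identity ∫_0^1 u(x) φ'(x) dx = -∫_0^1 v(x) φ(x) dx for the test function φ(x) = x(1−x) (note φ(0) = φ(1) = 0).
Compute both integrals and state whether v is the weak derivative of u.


LHS = -1/2, RHS = -1/2. Yes, v = u' weakly.

u(x) = x**2 + 2*x - 1, classical derivative u'(x) = 2*x + 2.
φ(x) = x(1−x), so φ'(x) = 1 - 2*x.
Note φ(0) = φ(1) = 0, so the boundary term u·φ vanishes.
LHS = ∫_0^1 u(x) φ'(x) dx = ∫_0^1 (-2*x^3 - 3*x^2 + 4*x - 1) dx. Term by term:
  ∫_0^1 -2*x^3 dx = -1/2;  ∫_0^1 -3*x^2 dx = -1;  ∫_0^1 4*x dx = 2;
  ∫_0^1 -1 dx = -1.
Sum: -1/2 − 1 + 2 − 1 = -1/2.
So LHS = -1/2.
∫_0^1 v(x) φ(x) dx = ∫_0^1 (-2*x^3 + 2*x) dx. Term by term:
  ∫_0^1 -2*x^3 dx = -1/2;  ∫_0^1 2*x dx = 1.
Sum: -1/2 + 1 = 1/2.
So RHS = -∫_0^1 v(x) φ(x) dx = -1/2.
LHS = RHS, so the identity holds for this test φ.
Moreover u is smooth here and v(x) = u'(x) = 2*x + 2 pointwise, so the identity holds for every test function. Hence v is the weak derivative of u.


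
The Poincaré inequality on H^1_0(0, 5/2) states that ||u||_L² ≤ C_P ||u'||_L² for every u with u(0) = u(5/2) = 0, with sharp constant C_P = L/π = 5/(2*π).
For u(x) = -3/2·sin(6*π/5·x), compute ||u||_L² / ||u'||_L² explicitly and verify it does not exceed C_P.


||u||_L² / ||u'||_L² = 5/(6*π) < C_P = 5/(2*π).

u(x) = -3/2·sin(6*π/5·x), so u'(x) = -9*π*cos(6*π*x/5)/5.
Writing u(x) = A·sin(kπx/L) with A = -3/2 and k = 3, use ∫_0^L sin²(kπx/L) dx = L/2 and ∫_0^L cos²(kπx/L) dx = L/2.
u² = 9/4·sin²(6*π/5·x) and (u')² = 81*π^2/25·cos²(6*π/5·x), and each of sin², cos² integrates to L/2 = 5/4 over (0, 5/2).
∫_0^5/2 u² dx = 45/16, so ||u||_L² = 3*sqrt(5)/4.
∫_0^5/2 (u')² dx = 81*π^2/20, so ||u'||_L² = 9*sqrt(5)*π/10.
Ratio ||u||_L² / ||u'||_L² = 5/(6*π).
Sharp Poincaré constant on H^1_0(0, 5/2) is C_P = L/π = 5/(2*π), achieved by sin(2*π/5·x).
This is the k = 3 harmonic; the ratio L/(kπ) is strictly less than C_P = L/π, consistent with the sharp inequality ||u||_L² ≤ C_P ||u'||_L².


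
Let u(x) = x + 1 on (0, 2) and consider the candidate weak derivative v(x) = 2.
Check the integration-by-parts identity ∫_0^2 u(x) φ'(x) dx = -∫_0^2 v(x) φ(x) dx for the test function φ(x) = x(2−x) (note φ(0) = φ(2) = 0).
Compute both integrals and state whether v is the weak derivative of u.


LHS = -4/3, RHS = -8/3. No, v is not the weak derivative of u.

u(x) = x + 1, classical derivative u'(x) = 1.
φ(x) = x(2−x), so φ'(x) = 2 - 2*x.
Note φ(0) = φ(2) = 0, so the boundary term u·φ vanishes.
LHS = ∫_0^2 u(x) φ'(x) dx = ∫_0^2 (2 - 2*x^2) dx. Term by term:
  ∫_0^2 -2*x^2 dx = -16/3;  ∫_0^2 2 dx = 4.
Sum: -16/3 + 4 = -4/3.
So LHS = -4/3.
∫_0^2 v(x) φ(x) dx = ∫_0^2 (-2*x^2 + 4*x) dx. Term by term:
  ∫_0^2 -2*x^2 dx = -16/3;  ∫_0^2 4*x dx = 8.
Sum: -16/3 + 8 = 8/3.
So RHS = -∫_0^2 v(x) φ(x) dx = -8/3.
LHS − RHS = 4/3 ≠ 0, so the identity fails.
(For a valid weak derivative the identity must hold for EVERY test function, in particular this one. The failure shows v is NOT the weak derivative of u.)
Correct weak derivative would be u'(x) = 1.


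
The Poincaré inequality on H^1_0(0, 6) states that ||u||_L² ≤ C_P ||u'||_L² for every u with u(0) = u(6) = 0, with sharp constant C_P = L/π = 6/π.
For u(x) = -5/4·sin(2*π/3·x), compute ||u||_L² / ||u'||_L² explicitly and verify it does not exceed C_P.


||u||_L² / ||u'||_L² = 3/(2*π) < C_P = 6/π.

u(x) = -5/4·sin(2*π/3·x), so u'(x) = -5*π*cos(2*π*x/3)/6.
Writing u(x) = A·sin(kπx/L) with A = -5/4 and k = 4, use ∫_0^L sin²(kπx/L) dx = L/2 and ∫_0^L cos²(kπx/L) dx = L/2.
u² = 25/16·sin²(2*π/3·x) and (u')² = 25*π^2/36·cos²(2*π/3·x), and each of sin², cos² integrates to L/2 = 3 over (0, 6).
∫_0^6 u² dx = 75/16, so ||u||_L² = 5*sqrt(3)/4.
∫_0^6 (u')² dx = 25*π^2/12, so ||u'||_L² = 5*sqrt(3)*π/6.
Ratio ||u||_L² / ||u'||_L² = 3/(2*π).
Sharp Poincaré constant on H^1_0(0, 6) is C_P = L/π = 6/π, achieved by sin(π/6·x).
This is the k = 4 harmonic; the ratio L/(kπ) is strictly less than C_P = L/π, consistent with the sharp inequality ||u||_L² ≤ C_P ||u'||_L².


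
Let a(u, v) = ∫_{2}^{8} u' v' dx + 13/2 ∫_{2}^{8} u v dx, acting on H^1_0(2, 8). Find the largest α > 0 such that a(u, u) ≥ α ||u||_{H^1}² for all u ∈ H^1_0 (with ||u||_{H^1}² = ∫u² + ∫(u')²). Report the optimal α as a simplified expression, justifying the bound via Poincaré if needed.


α = 1

Coercivity of a(·,·) on H^1_0(2, 8) means a(u, u) ≥ α ||u||_{H^1}² for every u ∈ H^1_0.
The interval has length L = 6, and Poincaré/coercivity depend only on L. Here a(u, u) = ∫(u')² + (13/2)·∫u².
Here c = 13/2 ≥ 1, so a(u,u) = ∫(u')² + c∫u² ≥ ∫(u')² + ∫u² = ||u||_{H^1}², i.e. α = 1 works. No larger α is possible: a(u,u) ≥ α||u||_{H^1}² means (1−α)∫(u')² ≥ (α−c)∫u², and for the modes u_n = sin(nπ(x−x₀)/L) (x₀ the left endpoint) one has ∫u_n²/∫(u_n')² = (L/(nπ))² → 0, so a(u_n,u_n)/||u_n||_{H^1}² → 1. Hence the optimal constant is α = 1.
Therefore α = 1.


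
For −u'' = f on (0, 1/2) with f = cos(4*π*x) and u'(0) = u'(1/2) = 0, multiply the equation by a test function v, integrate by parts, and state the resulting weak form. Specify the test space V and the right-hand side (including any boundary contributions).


V = H^1(0, 1/2) (no boundary constraint on v; u is determined up to an additive constant); weak form: ∫_0^1/2 u'v' dx = ∫_0^1/2 (cos(4*π*x)) v dx for all v ∈ V.

Multiply both sides by a test function v and integrate from 0 to 1/2:
  ∫_0^1/2 −u''(x) v(x) dx = ∫_0^1/2 f(x) v(x) dx.
Integrate the LHS by parts once:
  ∫_0^1/2 −u'' v dx = −[u'(x) v(x)]_0^1/2 + ∫_0^1/2 u'(x) v'(x) dx.
Thus ∫_0^1/2 u'(x) v'(x) dx = ∫_0^1/2 f(x) v(x) dx + [u'(x) v(x)]_0^1/2.
Choose V so that boundary terms are either known or forced to vanish.
u has homogeneous Neumann: u'(0) = u'(1/2) = 0. So [u' v]_0^1/2 = 0·v(1/2) − 0·v(0) = 0 for any v; take V = H^1(0, 1/2).
Weak formulation: find u (satisfying any essential BC) such that ∫_0^1/2 u'(x) v'(x) dx = ∫_0^1/2 f v dx for all v ∈ V (homogeneous Neumann, so boundary terms vanish).
Substituting f(x) = cos(4*π*x), the right-hand side is ∫_0^1/2 (cos(4*π*x)) v dx.
Compatibility check (pure Neumann): taking v ≡ 1 ∈ V gives 0 = ∫_0^1/2 f dx + (0) − (0), i.e. ∫_0^1/2 f dx must equal u'(0) − u'(1/2) = 0. Indeed ∫_0^1/2 (cos(4*π*x)) dx = 0, so the data are compatible. The solution is then unique only up to an additive constant (fix it e.g. by requiring ∫_0^1/2 u dx = 0).


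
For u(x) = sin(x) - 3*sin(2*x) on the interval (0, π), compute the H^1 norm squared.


||u||_{H^1(0,π)}^2 = 47*π/2

u'(x) = cos(x) - 6*cos(2*x).
Expand u² and (u')² and integrate term by term on (0, π), using: for integers n ≥ 1, ∫_0^π sin²(nx) dx = ∫_0^π cos²(nx) dx = π/2; for n ≠ n', ∫_0^π sin(nx)sin(n'x) dx = ∫_0^π cos(nx)cos(n'x) dx = 0; and by product-to-sum, ∫_0^π sin(nx)cos(n'x) dx = ½∫_0^π [sin((n+n')x) + sin((n−n')x)] dx, which is 0 when n+n' is even and 2n/(n²−n'²) when n+n' is odd (it need not vanish on (0, π)).
  u² squared terms: (-3)²·∫sin(2x)² dx = 9·π/2 = 9*π/2;  (1)²·∫sin(x)² dx = 1·π/2 = π/2.
  u² cross terms: 2·(-3)·(1)·∫sin(2x)·sin(x) dx = -6·(0) = 0.
  So ∫_0^π u² dx = 9*π/2 + π/2 + 0 = 5*π.
  (u')² squared terms: (-6)²·∫cos(2x)² dx = 36·π/2 = 18*π;  (1)²·∫cos(x)² dx = 1·π/2 = π/2.
  (u')² cross terms: 2·(-6)·(1)·∫cos(2x)·cos(x) dx = -12·(0) = 0.
  So ∫_0^π (u')² dx = 18*π + π/2 + 0 = 37*π/2.
||u||_{H^1}^2 = (5*π) + (37*π/2) = 47*π/2.


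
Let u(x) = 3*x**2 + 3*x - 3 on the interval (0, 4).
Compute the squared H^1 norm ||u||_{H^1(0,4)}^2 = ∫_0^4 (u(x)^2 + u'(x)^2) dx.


||u||_{H^1}^2 = 18936/5

The H^1 norm (squared) on an interval (0, L) is
  ||u||_{H^1}^2 = ∫_0^L u(x)^2 dx + ∫_0^L u'(x)^2 dx.
Compute u'(x) = 6*x + 3.
Then u(x)^2 = 9*x**4 + 18*x**3 - 9*x**2 - 18*x + 9 and u'(x)^2 = 36*x**2 + 36*x + 9.
Integrate each monomial from 0 to 4 using ∫_0^4 c·x^n dx = c·4^(n+1)/(n+1):
  ∫_0^4 u(x)^2 dx = ∫_0^4 (9*x^4 + 18*x^3 - 9*x^2 - 18*x + 9) dx. Term by term:
    ∫_0^4 9*x^4 dx = 9216/5;  ∫_0^4 18*x^3 dx = 1152;  ∫_0^4 -9*x^2 dx = -192;
    ∫_0^4 -18*x dx = -144;  ∫_0^4 9 dx = 36.
  Sum: 9216/5 + 1152 − 192 − 144 + 36 = 13476/5.
  ∫_0^4 u'(x)^2 dx = ∫_0^4 (36*x^2 + 36*x + 9) dx. Term by term:
    ∫_0^4 36*x^2 dx = 768;  ∫_0^4 36*x dx = 288;  ∫_0^4 9 dx = 36.
  Sum: 768 + 288 + 36 = 1092.
Adding: ||u||_{H^1}^2 = 13476/5 + 1092 = 18936/5.


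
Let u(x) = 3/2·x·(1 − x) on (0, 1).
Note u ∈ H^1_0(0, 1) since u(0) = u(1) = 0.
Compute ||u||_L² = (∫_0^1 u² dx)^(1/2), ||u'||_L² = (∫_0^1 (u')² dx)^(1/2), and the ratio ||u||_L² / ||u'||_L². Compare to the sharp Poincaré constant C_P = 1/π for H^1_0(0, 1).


||u||_L² / ||u'||_L² = sqrt(10)/10 < C_P = 1/π.

u(x) = 3/2·x·(1 − x), so u'(x) = 3/2 - 3*x.
u(x) = 3/2·x·(1 − x) vanishes at x = 0 and x = 1, so u ∈ H^1_0(0, 1). Differentiate via the product rule and integrate the resulting polynomials term by term.
  ∫_0^1 u² dx = ∫_0^1 (9*x^4/4 - 9*x^3/2 + 9*x^2/4) dx. Term by term:
    ∫_0^1 9*x^4/4 dx = 9/20;  ∫_0^1 -9*x^3/2 dx = -9/8;  ∫_0^1 9*x^2/4 dx = 3/4.
  Sum: 9/20 − 9/8 + 3/4 = 3/40.
  ∫_0^1 (u')² dx = ∫_0^1 (9*x^2 - 9*x + 9/4) dx. Term by term:
    ∫_0^1 9*x^2 dx = 3;  ∫_0^1 -9*x dx = -9/2;  ∫_0^1 9/4 dx = 9/4.
  Sum: 3 − 9/2 + 9/4 = 3/4.
∫_0^1 u² dx = 3/40, so ||u||_L² = sqrt(30)/20.
∫_0^1 (u')² dx = 3/4, so ||u'||_L² = sqrt(3)/2.
Ratio ||u||_L² / ||u'||_L² = sqrt(10)/10.
Sharp Poincaré constant on H^1_0(0, 1) is C_P = L/π = 1/π, achieved by sin(π·x).
A polynomial bump cannot attain the sharp Poincaré constant (only the first sine eigenfunction does), so the ratio is strictly less than C_P, consistent with ||u||_L² ≤ C_P ||u'||_L².


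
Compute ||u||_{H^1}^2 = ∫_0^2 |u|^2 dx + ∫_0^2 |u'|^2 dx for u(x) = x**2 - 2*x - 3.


||u||_{H^1}^2 = 446/15

The H^1 norm (squared) on an interval (0, L) is
  ||u||_{H^1}^2 = ∫_0^L u(x)^2 dx + ∫_0^L u'(x)^2 dx.
Compute u'(x) = 2*x - 2.
Then u(x)^2 = x**4 - 4*x**3 - 2*x**2 + 12*x + 9 and u'(x)^2 = 4*x**2 - 8*x + 4.
Integrate each monomial from 0 to 2 using ∫_0^2 c·x^n dx = c·2^(n+1)/(n+1):
  ∫_0^2 u(x)^2 dx = ∫_0^2 (x^4 - 4*x^3 - 2*x^2 + 12*x + 9) dx. Term by term:
    ∫_0^2 x^4 dx = 32/5;  ∫_0^2 -4*x^3 dx = -16;  ∫_0^2 -2*x^2 dx = -16/3;
    ∫_0^2 12*x dx = 24;  ∫_0^2 9 dx = 18.
  Sum: 32/5 − 16 − 16/3 + 24 + 18 = 406/15.
  ∫_0^2 u'(x)^2 dx = ∫_0^2 (4*x^2 - 8*x + 4) dx. Term by term:
    ∫_0^2 4*x^2 dx = 32/3;  ∫_0^2 -8*x dx = -16;  ∫_0^2 4 dx = 8.
  Sum: 32/3 − 16 + 8 = 8/3.
Adding: ||u||_{H^1}^2 = 406/15 + 8/3 = 446/15.


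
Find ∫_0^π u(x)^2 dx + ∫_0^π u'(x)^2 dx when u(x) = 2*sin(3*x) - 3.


||u||_{H^1(0,π)}^2 = -8 + 29*π

u'(x) = 6*cos(3*x).
Expand u² and (u')² and integrate term by term on (0, π), using: for integers n ≥ 1, ∫_0^π sin²(nx) dx = ∫_0^π cos²(nx) dx = π/2; for n ≠ n', ∫_0^π sin(nx)sin(n'x) dx = ∫_0^π cos(nx)cos(n'x) dx = 0; and by product-to-sum, ∫_0^π sin(nx)cos(n'x) dx = ½∫_0^π [sin((n+n')x) + sin((n−n')x)] dx, which is 0 when n+n' is even and 2n/(n²−n'²) when n+n' is odd (it need not vanish on (0, π)). For the constant mode: ∫_0^π 1 dx = π, ∫_0^π cos(nx) dx = 0, ∫_0^π sin(nx) dx = (1−(−1)^n)/n.
  u² squared terms: (-3)²·∫1 dx = 9·π = 9*π;  (2)²·∫sin(3x)² dx = 4·π/2 = 2*π.
  u² cross terms: 2·(-3)·(2)·∫1·sin(3x) dx = -12·(2/3) = -8.
  So ∫_0^π u² dx = 9*π + 2*π − 8 = -8 + 11*π.
  (u')² squared terms: (6)²·∫cos(3x)² dx = 36·π/2 = 18*π.
  So ∫_0^π (u')² dx = 18*π.
||u||_{H^1}^2 = (-8 + 11*π) + (18*π) = -8 + 29*π.


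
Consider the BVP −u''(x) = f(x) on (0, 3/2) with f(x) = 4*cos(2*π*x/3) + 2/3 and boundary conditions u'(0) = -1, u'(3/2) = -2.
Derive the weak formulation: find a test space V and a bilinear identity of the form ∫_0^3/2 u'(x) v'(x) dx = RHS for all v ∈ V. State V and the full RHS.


V = H^1(0, 3/2) (v unrestricted at boundary; u is determined up to an additive constant); weak form: ∫_0^3/2 u'v' dx = ∫_0^3/2 (4*cos(2*π*x/3) + 2/3) v dx − 2·v(3/2) + v(0) for all v ∈ V.

Multiply both sides by a test function v and integrate from 0 to 3/2:
  ∫_0^3/2 −u''(x) v(x) dx = ∫_0^3/2 f(x) v(x) dx.
Integrate the LHS by parts once:
  ∫_0^3/2 −u'' v dx = −[u'(x) v(x)]_0^3/2 + ∫_0^3/2 u'(x) v'(x) dx.
Thus ∫_0^3/2 u'(x) v'(x) dx = ∫_0^3/2 f(x) v(x) dx + [u'(x) v(x)]_0^3/2.
Choose V so that boundary terms are either known or forced to vanish.
u has inhomogeneous Neumann u'(0) = -1, u'(3/2) = -2. [u' v]_0^3/2 = (-2)·v(3/2) − (-1)·v(0) = − 2·v(3/2) + v(0). Take V = H^1(0, 3/2); boundary term becomes part of RHS.
Weak formulation: find u (satisfying any essential BC) such that ∫_0^3/2 u'(x) v'(x) dx = ∫_0^3/2 f v dx − 2·v(3/2) + v(0) for all v ∈ V (Neumann data are natural BCs: they enter the RHS as boundary terms).
Substituting f(x) = 4*cos(2*π*x/3) + 2/3, the right-hand side is ∫_0^3/2 (4*cos(2*π*x/3) + 2/3) v dx − 2·v(3/2) + v(0).
Compatibility check (pure Neumann): taking v ≡ 1 ∈ V gives 0 = ∫_0^3/2 f dx + (-2) − (-1), i.e. ∫_0^3/2 f dx must equal u'(0) − u'(3/2) = 1. Indeed ∫_0^3/2 (4*cos(2*π*x/3) + 2/3) dx = 1, so the data are compatible. The solution is then unique only up to an additive constant (fix it e.g. by requiring ∫_0^3/2 u dx = 0).


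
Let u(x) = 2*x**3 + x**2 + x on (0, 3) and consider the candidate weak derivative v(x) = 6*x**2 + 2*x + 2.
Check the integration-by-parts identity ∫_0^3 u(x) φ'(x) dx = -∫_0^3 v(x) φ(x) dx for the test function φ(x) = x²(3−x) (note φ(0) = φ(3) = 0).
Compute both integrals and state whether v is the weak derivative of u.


LHS = -3537/20, RHS = -918/5. No, v is not the weak derivative of u.

u(x) = 2*x**3 + x**2 + x, classical derivative u'(x) = 6*x**2 + 2*x + 1.
φ(x) = x²(3−x), so φ'(x) = 3*x*(2 - x).
Note φ(0) = φ(3) = 0, so the boundary term u·φ vanishes.
LHS = ∫_0^3 u(x) φ'(x) dx = ∫_0^3 (-6*x^5 + 9*x^4 + 3*x^3 + 6*x^2) dx. Term by term:
  ∫_0^3 -6*x^5 dx = -729;  ∫_0^3 9*x^4 dx = 2187/5;  ∫_0^3 3*x^3 dx = 243/4;
  ∫_0^3 6*x^2 dx = 54.
Sum: -729 + 2187/5 + 243/4 + 54 = -3537/20.
So LHS = -3537/20.
∫_0^3 v(x) φ(x) dx = ∫_0^3 (-6*x^5 + 16*x^4 + 4*x^3 + 6*x^2) dx. Term by term:
  ∫_0^3 -6*x^5 dx = -729;  ∫_0^3 16*x^4 dx = 3888/5;  ∫_0^3 4*x^3 dx = 81;
  ∫_0^3 6*x^2 dx = 54.
Sum: -729 + 3888/5 + 81 + 54 = 918/5.
So RHS = -∫_0^3 v(x) φ(x) dx = -918/5.
LHS − RHS = 27/4 ≠ 0, so the identity fails.
(For a valid weak derivative the identity must hold for EVERY test function, in particular this one. The failure shows v is NOT the weak derivative of u.)
Correct weak derivative would be u'(x) = 6*x**2 + 2*x + 1.


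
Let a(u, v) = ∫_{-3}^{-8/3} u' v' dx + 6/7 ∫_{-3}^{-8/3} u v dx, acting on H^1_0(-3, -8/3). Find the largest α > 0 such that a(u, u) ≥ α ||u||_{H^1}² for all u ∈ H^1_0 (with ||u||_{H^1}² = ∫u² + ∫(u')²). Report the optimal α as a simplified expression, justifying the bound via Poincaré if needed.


α = 3*(2 + 21*π^2)/(7*(1 + 9*π^2))

Coercivity of a(·,·) on H^1_0(-3, -8/3) means a(u, u) ≥ α ||u||_{H^1}² for every u ∈ H^1_0.
The interval has length L = 1/3, and Poincaré/coercivity depend only on L. Here a(u, u) = ∫(u')² + (6/7)·∫u².
Here 0 < c = 6/7 < 1. The condition a(u,u) ≥ α||u||_{H^1}² reads (1−α)∫(u')² ≥ (α−c)∫u². Any admissible α is ≤ 1 (rapidly oscillating u have ∫u²/∫(u')² → 0), and α = 1 would force 0 ≥ (1−c)∫u², impossible since c < 1; so 1−α > 0. By the sharp Poincaré inequality on H^1_0 of an interval of length L, ∫(u')² ≥ (π/L)²∫u² with equality for the first sine mode sin(π(x−x₀)/L) (x₀ the left endpoint), so the inequality holds for all u iff (1−α)(π/L)² ≥ α − c, i.e. α ≤ ((π/L)² + c)/((π/L)² + 1) = (1 + c(L/π)²)/(1 + (L/π)²). With (π/L)² = 9*π^2 and c = 6/7, the largest admissible constant is α = ((π/L)² + c)/((π/L)² + 1).
Simplifying, α = 3*(2 + 21*π^2)/(7*(1 + 9*π^2)).


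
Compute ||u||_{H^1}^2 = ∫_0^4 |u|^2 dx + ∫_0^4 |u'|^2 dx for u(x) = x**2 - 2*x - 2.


||u||_{H^1}^2 = 992/15

The H^1 norm (squared) on an interval (0, L) is
  ||u||_{H^1}^2 = ∫_0^L u(x)^2 dx + ∫_0^L u'(x)^2 dx.
Compute u'(x) = 2*x - 2.
Then u(x)^2 = x**4 - 4*x**3 + 8*x + 4 and u'(x)^2 = 4*x**2 - 8*x + 4.
Integrate each monomial from 0 to 4 using ∫_0^4 c·x^n dx = c·4^(n+1)/(n+1):
  ∫_0^4 u(x)^2 dx = ∫_0^4 (x^4 - 4*x^3 + 8*x + 4) dx. Term by term:
    ∫_0^4 x^4 dx = 1024/5;  ∫_0^4 -4*x^3 dx = -256;  ∫_0^4 8*x dx = 64;
    ∫_0^4 4 dx = 16.
  Sum: 1024/5 − 256 + 64 + 16 = 144/5.
  ∫_0^4 u'(x)^2 dx = ∫_0^4 (4*x^2 - 8*x + 4) dx. Term by term:
    ∫_0^4 4*x^2 dx = 256/3;  ∫_0^4 -8*x dx = -64;  ∫_0^4 4 dx = 16.
  Sum: 256/3 − 64 + 16 = 112/3.
Adding: ||u||_{H^1}^2 = 144/5 + 112/3 = 992/15.


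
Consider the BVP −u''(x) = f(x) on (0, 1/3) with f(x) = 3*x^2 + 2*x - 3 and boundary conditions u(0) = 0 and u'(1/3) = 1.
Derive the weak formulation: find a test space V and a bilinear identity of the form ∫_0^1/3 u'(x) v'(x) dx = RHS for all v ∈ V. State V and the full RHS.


V = {v ∈ H^1(0, 1/3) : v(0) = 0} (test functions vanish at x = 0 where u is specified); weak form: ∫_0^1/3 u'v' dx = ∫_0^1/3 (3*x^2 + 2*x - 3) v dx + v(1/3) for all v ∈ V.

Multiply both sides by a test function v and integrate from 0 to 1/3:
  ∫_0^1/3 −u''(x) v(x) dx = ∫_0^1/3 f(x) v(x) dx.
Integrate the LHS by parts once:
  ∫_0^1/3 −u'' v dx = −[u'(x) v(x)]_0^1/3 + ∫_0^1/3 u'(x) v'(x) dx.
Thus ∫_0^1/3 u'(x) v'(x) dx = ∫_0^1/3 f(x) v(x) dx + [u'(x) v(x)]_0^1/3.
Choose V so that boundary terms are either known or forced to vanish.
Mixed BC: u(0) = 0 (Dirichlet) and u'(1/3) = 1 (Neumann). Define V = {v ∈ H^1(0, 1/3) : v(0) = 0}. Then [u' v]_0^1/3 = u'(1/3)·v(1/3) − u'(0)·0 = v(1/3).
Weak formulation: find u (satisfying any essential BC) such that ∫_0^1/3 u'(x) v'(x) dx = ∫_0^1/3 f v dx + v(1/3) for all v ∈ V (Dirichlet at 0 absorbed into V; Neumann datum at x = 1/3 contributes the boundary term).
Substituting f(x) = 3*x^2 + 2*x - 3, the right-hand side is ∫_0^1/3 (3*x^2 + 2*x - 3) v dx + v(1/3).


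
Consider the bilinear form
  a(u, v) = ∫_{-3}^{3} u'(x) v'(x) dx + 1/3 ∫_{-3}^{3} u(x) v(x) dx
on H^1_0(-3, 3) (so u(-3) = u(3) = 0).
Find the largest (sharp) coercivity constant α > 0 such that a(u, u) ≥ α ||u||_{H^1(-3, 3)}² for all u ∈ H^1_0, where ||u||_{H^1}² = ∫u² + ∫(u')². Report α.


α = (π^2 + 12)/(π^2 + 36)

Coercivity of a(·,·) on H^1_0(-3, 3) means a(u, u) ≥ α ||u||_{H^1}² for every u ∈ H^1_0.
The interval has length L = 6, and Poincaré/coercivity depend only on L. Here a(u, u) = ∫(u')² + (1/3)·∫u².
Here 0 < c = 1/3 < 1. The condition a(u,u) ≥ α||u||_{H^1}² reads (1−α)∫(u')² ≥ (α−c)∫u². Any admissible α is ≤ 1 (rapidly oscillating u have ∫u²/∫(u')² → 0), and α = 1 would force 0 ≥ (1−c)∫u², impossible since c < 1; so 1−α > 0. By the sharp Poincaré inequality on H^1_0 of an interval of length L, ∫(u')² ≥ (π/L)²∫u² with equality for the first sine mode sin(π(x−x₀)/L) (x₀ the left endpoint), so the inequality holds for all u iff (1−α)(π/L)² ≥ α − c, i.e. α ≤ ((π/L)² + c)/((π/L)² + 1) = (1 + c(L/π)²)/(1 + (L/π)²). With (π/L)² = π^2/36 and c = 1/3, the largest admissible constant is α = ((π/L)² + c)/((π/L)² + 1).
Simplifying, α = (π^2 + 12)/(π^2 + 36).


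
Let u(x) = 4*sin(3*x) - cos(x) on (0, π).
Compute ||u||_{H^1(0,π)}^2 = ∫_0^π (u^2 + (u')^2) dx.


||u||_{H^1(0,π)}^2 = 81*π

u'(x) = sin(x) + 12*cos(3*x).
Expand u² and (u')² and integrate term by term on (0, π), using: for integers n ≥ 1, ∫_0^π sin²(nx) dx = ∫_0^π cos²(nx) dx = π/2; for n ≠ n', ∫_0^π sin(nx)sin(n'x) dx = ∫_0^π cos(nx)cos(n'x) dx = 0; and by product-to-sum, ∫_0^π sin(nx)cos(n'x) dx = ½∫_0^π [sin((n+n')x) + sin((n−n')x)] dx, which is 0 when n+n' is even and 2n/(n²−n'²) when n+n' is odd (it need not vanish on (0, π)).
  u² squared terms: (-1)²·∫cos(x)² dx = 1·π/2 = π/2;  (4)²·∫sin(3x)² dx = 16·π/2 = 8*π.
  u² cross terms: 2·(-1)·(4)·∫cos(x)·sin(3x) dx = -8·(0) = 0.
  So ∫_0^π u² dx = π/2 + 8*π + 0 = 17*π/2.
  (u')² squared terms: (12)²·∫cos(3x)² dx = 144·π/2 = 72*π;  (1)²·∫sin(x)² dx = 1·π/2 = π/2.
  (u')² cross terms: 2·(12)·(1)·∫cos(3x)·sin(x) dx = 24·(0) = 0.
  So ∫_0^π (u')² dx = 72*π + π/2 + 0 = 145*π/2.
||u||_{H^1}^2 = (17*π/2) + (145*π/2) = 81*π.


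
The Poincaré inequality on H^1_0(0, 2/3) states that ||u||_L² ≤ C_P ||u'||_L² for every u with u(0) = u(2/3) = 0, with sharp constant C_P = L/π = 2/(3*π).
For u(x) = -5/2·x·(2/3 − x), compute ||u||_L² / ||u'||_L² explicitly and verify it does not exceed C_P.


||u||_L² / ||u'||_L² = sqrt(10)/15 < C_P = 2/(3*π).

u(x) = -5/2·x·(2/3 − x), so u'(x) = 5*x - 5/3.
u(x) = -5/2·x·(2/3 − x) vanishes at x = 0 and x = 2/3, so u ∈ H^1_0(0, 2/3). Differentiate via the product rule and integrate the resulting polynomials term by term.
  ∫_0^2/3 u² dx = ∫_0^2/3 (25*x^4/4 - 25*x^3/3 + 25*x^2/9) dx. Term by term:
    ∫_0^2/3 25*x^4/4 dx = 40/243;  ∫_0^2/3 -25*x^3/3 dx = -100/243;  ∫_0^2/3 25*x^2/9 dx = 200/729.
  Sum: 40/243 − 100/243 + 200/729 = 20/729.
  ∫_0^2/3 (u')² dx = ∫_0^2/3 (25*x^2 - 50*x/3 + 25/9) dx. Term by term:
    ∫_0^2/3 25*x^2 dx = 200/81;  ∫_0^2/3 -50*x/3 dx = -100/27;  ∫_0^2/3 25/9 dx = 50/27.
  Sum: 200/81 − 100/27 + 50/27 = 50/81.
∫_0^2/3 u² dx = 20/729, so ||u||_L² = 2*sqrt(5)/27.
∫_0^2/3 (u')² dx = 50/81, so ||u'||_L² = 5*sqrt(2)/9.
Ratio ||u||_L² / ||u'||_L² = sqrt(10)/15.
Sharp Poincaré constant on H^1_0(0, 2/3) is C_P = L/π = 2/(3*π), achieved by sin(3*π/2·x).
A polynomial bump cannot attain the sharp Poincaré constant (only the first sine eigenfunction does), so the ratio is strictly less than C_P, consistent with ||u||_L² ≤ C_P ||u'||_L².


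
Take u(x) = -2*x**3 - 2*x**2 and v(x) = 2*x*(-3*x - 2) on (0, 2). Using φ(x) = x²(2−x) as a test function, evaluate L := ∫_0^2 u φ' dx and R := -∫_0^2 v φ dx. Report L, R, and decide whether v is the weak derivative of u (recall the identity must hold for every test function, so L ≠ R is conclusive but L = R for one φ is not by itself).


LHS = 96/5, RHS = 96/5. Yes, v = u' weakly.

u(x) = -2*x**3 - 2*x**2, classical derivative u'(x) = -6*x**2 - 4*x.
φ(x) = x²(2−x), so φ'(x) = x*(4 - 3*x).
Note φ(0) = φ(2) = 0, so the boundary term u·φ vanishes.
LHS = ∫_0^2 u(x) φ'(x) dx = ∫_0^2 (6*x^5 - 2*x^4 - 8*x^3) dx. Term by term:
  ∫_0^2 6*x^5 dx = 64;  ∫_0^2 -2*x^4 dx = -64/5;  ∫_0^2 -8*x^3 dx = -32.
Sum: 64 − 64/5 − 32 = 96/5.
So LHS = 96/5.
∫_0^2 v(x) φ(x) dx = ∫_0^2 (6*x^5 - 8*x^4 - 8*x^3) dx. Term by term:
  ∫_0^2 6*x^5 dx = 64;  ∫_0^2 -8*x^4 dx = -256/5;  ∫_0^2 -8*x^3 dx = -32.
Sum: 64 − 256/5 − 32 = -96/5.
So RHS = -∫_0^2 v(x) φ(x) dx = 96/5.
LHS = RHS, so the identity holds for this test φ.
Moreover u is smooth here and v(x) = u'(x) = -6*x**2 - 4*x pointwise, so the identity holds for every test function. Hence v is the weak derivative of u.


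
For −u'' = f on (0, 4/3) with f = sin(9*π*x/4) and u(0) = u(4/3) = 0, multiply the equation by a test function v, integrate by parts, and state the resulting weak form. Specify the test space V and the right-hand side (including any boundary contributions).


V = H^1_0(0, 4/3) (so v(0) = v(4/3) = 0); weak form: ∫_0^4/3 u'v' dx = ∫_0^4/3 (sin(9*π*x/4)) v dx for all v ∈ V.

Multiply both sides by a test function v and integrate from 0 to 4/3:
  ∫_0^4/3 −u''(x) v(x) dx = ∫_0^4/3 f(x) v(x) dx.
Integrate the LHS by parts once:
  ∫_0^4/3 −u'' v dx = −[u'(x) v(x)]_0^4/3 + ∫_0^4/3 u'(x) v'(x) dx.
Thus ∫_0^4/3 u'(x) v'(x) dx = ∫_0^4/3 f(x) v(x) dx + [u'(x) v(x)]_0^4/3.
Choose V so that boundary terms are either known or forced to vanish.
u is Dirichlet: u(0) = u(4/3) = 0. Let V = H^1_0(0, 4/3); then v(0) = v(4/3) = 0, and [u' v]_0^4/3 = 0.
Weak formulation: find u (satisfying any essential BC) such that ∫_0^4/3 u'(x) v'(x) dx = ∫_0^4/3 f v dx for all v ∈ V.
Substituting f(x) = sin(9*π*x/4), the right-hand side is ∫_0^4/3 (sin(9*π*x/4)) v dx.


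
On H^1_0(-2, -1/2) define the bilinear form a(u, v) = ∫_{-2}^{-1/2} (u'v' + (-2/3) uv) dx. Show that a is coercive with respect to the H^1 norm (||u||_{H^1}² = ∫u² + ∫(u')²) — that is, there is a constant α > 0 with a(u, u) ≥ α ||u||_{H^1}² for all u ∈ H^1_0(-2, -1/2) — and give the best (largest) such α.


α = 2*(-3 + 2*π^2)/(9 + 4*π^2)

Coercivity of a(·,·) on H^1_0(-2, -1/2) means a(u, u) ≥ α ||u||_{H^1}² for every u ∈ H^1_0.
The interval has length L = 3/2, and Poincaré/coercivity depend only on L. Here a(u, u) = ∫(u')² + (-2/3)·∫u².
Here c = -2/3 < 0 with |c| < (π/L)² = 4*π^2/9, so coercivity still holds. The condition a(u,u) ≥ α||u||_{H^1}² reads (1−α)∫(u')² ≥ (α−c)∫u². Any admissible α is ≤ 1 (rapidly oscillating u have ∫u²/∫(u')² → 0), and α = 1 would force 0 ≥ (1−c)∫u², impossible since c < 1; so 1−α > 0. By the sharp Poincaré inequality on H^1_0 of an interval of length L, ∫(u')² ≥ (π/L)²∫u² with equality for the first sine mode sin(π(x−x₀)/L) (x₀ the left endpoint), so the inequality holds for all u iff (1−α)(π/L)² ≥ α − c, i.e. α ≤ ((π/L)² + c)/((π/L)² + 1) = (1 + c(L/π)²)/(1 + (L/π)²). (Direct route, valid since c ≤ 0: Poincaré gives c∫u² ≥ c(L/π)²∫(u')², so a(u,u) ≥ (1 + c(L/π)²)∫(u')², while ||u||_{H^1}² ≤ (1 + (L/π)²)∫(u')²; dividing yields the same α.) With (π/L)² = 4*π^2/9 and c = -2/3, the largest admissible constant is α = ((π/L)² + c)/((π/L)² + 1).
Simplifying, α = 2*(-3 + 2*π^2)/(9 + 4*π^2).


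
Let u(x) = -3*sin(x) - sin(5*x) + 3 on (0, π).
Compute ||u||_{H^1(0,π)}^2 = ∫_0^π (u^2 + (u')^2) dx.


||u||_{H^1(0,π)}^2 = -192/5 + 31*π

u'(x) = -3*cos(x) - 5*cos(5*x).
Expand u² and (u')² and integrate term by term on (0, π), using: for integers n ≥ 1, ∫_0^π sin²(nx) dx = ∫_0^π cos²(nx) dx = π/2; for n ≠ n', ∫_0^π sin(nx)sin(n'x) dx = ∫_0^π cos(nx)cos(n'x) dx = 0; and by product-to-sum, ∫_0^π sin(nx)cos(n'x) dx = ½∫_0^π [sin((n+n')x) + sin((n−n')x)] dx, which is 0 when n+n' is even and 2n/(n²−n'²) when n+n' is odd (it need not vanish on (0, π)). For the constant mode: ∫_0^π 1 dx = π, ∫_0^π cos(nx) dx = 0, ∫_0^π sin(nx) dx = (1−(−1)^n)/n.
  u² squared terms: (3)²·∫1 dx = 9·π = 9*π;  (-1)²·∫sin(5x)² dx = 1·π/2 = π/2;  (-3)²·∫sin(x)² dx = 9·π/2 = 9*π/2.
  u² cross terms: 2·(3)·(-1)·∫1·sin(5x) dx = -6·(2/5) = -12/5;  2·(3)·(-3)·∫1·sin(x) dx = -18·(2) = -36;  2·(-1)·(-3)·∫sin(5x)·sin(x) dx = 6·(0) = 0.
  So ∫_0^π u² dx = 9*π + π/2 + 9*π/2 − 12/5 − 36 + 0 = -192/5 + 14*π.
  (u')² squared terms: (-5)²·∫cos(5x)² dx = 25·π/2 = 25*π/2;  (-3)²·∫cos(x)² dx = 9·π/2 = 9*π/2.
  (u')² cross terms: 2·(-5)·(-3)·∫cos(5x)·cos(x) dx = 30·(0) = 0.
  So ∫_0^π (u')² dx = 25*π/2 + 9*π/2 + 0 = 17*π.
||u||_{H^1}^2 = (-192/5 + 14*π) + (17*π) = -192/5 + 31*π.


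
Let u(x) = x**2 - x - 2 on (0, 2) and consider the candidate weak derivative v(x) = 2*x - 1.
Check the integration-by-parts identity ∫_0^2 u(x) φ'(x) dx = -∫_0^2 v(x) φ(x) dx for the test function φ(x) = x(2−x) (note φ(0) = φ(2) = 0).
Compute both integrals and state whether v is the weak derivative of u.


LHS = -4/3, RHS = -4/3. Yes, v = u' weakly.

u(x) = x**2 - x - 2, classical derivative u'(x) = 2*x - 1.
φ(x) = x(2−x), so φ'(x) = 2 - 2*x.
Note φ(0) = φ(2) = 0, so the boundary term u·φ vanishes.
LHS = ∫_0^2 u(x) φ'(x) dx = ∫_0^2 (-2*x^3 + 4*x^2 + 2*x - 4) dx. Term by term:
  ∫_0^2 -2*x^3 dx = -8;  ∫_0^2 4*x^2 dx = 32/3;  ∫_0^2 2*x dx = 4;
  ∫_0^2 -4 dx = -8.
Sum: -8 + 32/3 + 4 − 8 = -4/3.
So LHS = -4/3.
∫_0^2 v(x) φ(x) dx = ∫_0^2 (-2*x^3 + 5*x^2 - 2*x) dx. Term by term:
  ∫_0^2 -2*x^3 dx = -8;  ∫_0^2 5*x^2 dx = 40/3;  ∫_0^2 -2*x dx = -4.
Sum: -8 + 40/3 − 4 = 4/3.
So RHS = -∫_0^2 v(x) φ(x) dx = -4/3.
LHS = RHS, so the identity holds for this test φ.
Moreover u is smooth here and v(x) = u'(x) = 2*x - 1 pointwise, so the identity holds for every test function. Hence v is the weak derivative of u.


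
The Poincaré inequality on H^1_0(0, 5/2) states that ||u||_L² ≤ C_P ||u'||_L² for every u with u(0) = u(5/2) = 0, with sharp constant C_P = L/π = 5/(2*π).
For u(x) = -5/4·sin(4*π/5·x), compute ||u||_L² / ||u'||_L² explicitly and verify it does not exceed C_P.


||u||_L² / ||u'||_L² = 5/(4*π) < C_P = 5/(2*π).

u(x) = -5/4·sin(4*π/5·x), so u'(x) = -π*cos(4*π*x/5).
Writing u(x) = A·sin(kπx/L) with A = -5/4 and k = 2, use ∫_0^L sin²(kπx/L) dx = L/2 and ∫_0^L cos²(kπx/L) dx = L/2.
u² = 25/16·sin²(4*π/5·x) and (u')² = π^2·cos²(4*π/5·x), and each of sin², cos² integrates to L/2 = 5/4 over (0, 5/2).
∫_0^5/2 u² dx = 125/64, so ||u||_L² = 5*sqrt(5)/8.
∫_0^5/2 (u')² dx = 5*π^2/4, so ||u'||_L² = sqrt(5)*π/2.
Ratio ||u||_L² / ||u'||_L² = 5/(4*π).
Sharp Poincaré constant on H^1_0(0, 5/2) is C_P = L/π = 5/(2*π), achieved by sin(2*π/5·x).
This is the k = 2 harmonic; the ratio L/(kπ) is strictly less than C_P = L/π, consistent with the sharp inequality ||u||_L² ≤ C_P ||u'||_L².


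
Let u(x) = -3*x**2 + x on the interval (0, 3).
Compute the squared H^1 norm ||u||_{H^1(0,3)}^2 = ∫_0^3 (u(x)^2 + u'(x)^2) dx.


||u||_{H^1}^2 = 5979/10

The H^1 norm (squared) on an interval (0, L) is
  ||u||_{H^1}^2 = ∫_0^L u(x)^2 dx + ∫_0^L u'(x)^2 dx.
Compute u'(x) = 1 - 6*x.
Then u(x)^2 = 9*x**4 - 6*x**3 + x**2 and u'(x)^2 = 36*x**2 - 12*x + 1.
Integrate each monomial from 0 to 3 using ∫_0^3 c·x^n dx = c·3^(n+1)/(n+1):
  ∫_0^3 u(x)^2 dx = ∫_0^3 (9*x^4 - 6*x^3 + x^2) dx. Term by term:
    ∫_0^3 9*x^4 dx = 2187/5;  ∫_0^3 -6*x^3 dx = -243/2;  ∫_0^3 x^2 dx = 9.
  Sum: 2187/5 − 243/2 + 9 = 3249/10.
  ∫_0^3 u'(x)^2 dx = ∫_0^3 (36*x^2 - 12*x + 1) dx. Term by term:
    ∫_0^3 36*x^2 dx = 324;  ∫_0^3 -12*x dx = -54;  ∫_0^3 1 dx = 3.
  Sum: 324 − 54 + 3 = 273.
Adding: ||u||_{H^1}^2 = 3249/10 + 273 = 5979/10.


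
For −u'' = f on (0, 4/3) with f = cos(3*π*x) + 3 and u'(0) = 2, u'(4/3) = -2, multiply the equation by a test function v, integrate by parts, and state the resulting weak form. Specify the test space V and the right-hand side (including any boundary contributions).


V = H^1(0, 4/3) (v unrestricted at boundary; u is determined up to an additive constant); weak form: ∫_0^4/3 u'v' dx = ∫_0^4/3 (cos(3*π*x) + 3) v dx − 2·v(4/3) − 2·v(0) for all v ∈ V.

Multiply both sides by a test function v and integrate from 0 to 4/3:
  ∫_0^4/3 −u''(x) v(x) dx = ∫_0^4/3 f(x) v(x) dx.
Integrate the LHS by parts once:
  ∫_0^4/3 −u'' v dx = −[u'(x) v(x)]_0^4/3 + ∫_0^4/3 u'(x) v'(x) dx.
Thus ∫_0^4/3 u'(x) v'(x) dx = ∫_0^4/3 f(x) v(x) dx + [u'(x) v(x)]_0^4/3.
Choose V so that boundary terms are either known or forced to vanish.
u has inhomogeneous Neumann u'(0) = 2, u'(4/3) = -2. [u' v]_0^4/3 = (-2)·v(4/3) − (2)·v(0) = − 2·v(4/3) − 2·v(0). Take V = H^1(0, 4/3); boundary term becomes part of RHS.
Weak formulation: find u (satisfying any essential BC) such that ∫_0^4/3 u'(x) v'(x) dx = ∫_0^4/3 f v dx − 2·v(4/3) − 2·v(0) for all v ∈ V (Neumann data are natural BCs: they enter the RHS as boundary terms).
Substituting f(x) = cos(3*π*x) + 3, the right-hand side is ∫_0^4/3 (cos(3*π*x) + 3) v dx − 2·v(4/3) − 2·v(0).
Compatibility check (pure Neumann): taking v ≡ 1 ∈ V gives 0 = ∫_0^4/3 f dx + (-2) − (2), i.e. ∫_0^4/3 f dx must equal u'(0) − u'(4/3) = 4. Indeed ∫_0^4/3 (cos(3*π*x) + 3) dx = 4, so the data are compatible. The solution is then unique only up to an additive constant (fix it e.g. by requiring ∫_0^4/3 u dx = 0).


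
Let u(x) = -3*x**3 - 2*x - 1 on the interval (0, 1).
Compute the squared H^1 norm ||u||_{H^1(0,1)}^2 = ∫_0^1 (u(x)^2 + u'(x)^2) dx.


||u||_{H^1}^2 = 8761/210

The H^1 norm (squared) on an interval (0, L) is
  ||u||_{H^1}^2 = ∫_0^L u(x)^2 dx + ∫_0^L u'(x)^2 dx.
Compute u'(x) = -9*x**2 - 2.
Then u(x)^2 = 9*x**6 + 12*x**4 + 6*x**3 + 4*x**2 + 4*x + 1 and u'(x)^2 = 81*x**4 + 36*x**2 + 4.
Integrate each monomial from 0 to 1 using ∫_0^1 c·x^n dx = c·1^(n+1)/(n+1):
  ∫_0^1 u(x)^2 dx = ∫_0^1 (9*x^6 + 12*x^4 + 6*x^3 + 4*x^2 + 4*x + 1) dx. Term by term:
    ∫_0^1 9*x^6 dx = 9/7;  ∫_0^1 12*x^4 dx = 12/5;  ∫_0^1 6*x^3 dx = 3/2;
    ∫_0^1 4*x^2 dx = 4/3;  ∫_0^1 4*x dx = 2;  ∫_0^1 1 dx = 1.
  Sum: 9/7 + 12/5 + 3/2 + 4/3 + 2 + 1 = 1999/210.
  ∫_0^1 u'(x)^2 dx = ∫_0^1 (81*x^4 + 36*x^2 + 4) dx. Term by term:
    ∫_0^1 81*x^4 dx = 81/5;  ∫_0^1 36*x^2 dx = 12;  ∫_0^1 4 dx = 4.
  Sum: 81/5 + 12 + 4 = 161/5.
Adding: ||u||_{H^1}^2 = 1999/210 + 161/5 = 8761/210.


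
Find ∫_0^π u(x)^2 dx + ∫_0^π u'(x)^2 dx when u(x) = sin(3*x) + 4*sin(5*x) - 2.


||u||_{H^1(0,π)}^2 = -136/15 + 217*π

u'(x) = 3*cos(3*x) + 20*cos(5*x).
Expand u² and (u')² and integrate term by term on (0, π), using: for integers n ≥ 1, ∫_0^π sin²(nx) dx = ∫_0^π cos²(nx) dx = π/2; for n ≠ n', ∫_0^π sin(nx)sin(n'x) dx = ∫_0^π cos(nx)cos(n'x) dx = 0; and by product-to-sum, ∫_0^π sin(nx)cos(n'x) dx = ½∫_0^π [sin((n+n')x) + sin((n−n')x)] dx, which is 0 when n+n' is even and 2n/(n²−n'²) when n+n' is odd (it need not vanish on (0, π)). For the constant mode: ∫_0^π 1 dx = π, ∫_0^π cos(nx) dx = 0, ∫_0^π sin(nx) dx = (1−(−1)^n)/n.
  u² squared terms: (-2)²·∫1 dx = 4·π = 4*π;  (4)²·∫sin(5x)² dx = 16·π/2 = 8*π;  (1)²·∫sin(3x)² dx = 1·π/2 = π/2.
  u² cross terms: 2·(-2)·(4)·∫1·sin(5x) dx = -16·(2/5) = -32/5;  2·(-2)·(1)·∫1·sin(3x) dx = -4·(2/3) = -8/3;  2·(4)·(1)·∫sin(5x)·sin(3x) dx = 8·(0) = 0.
  So ∫_0^π u² dx = 4*π + 8*π + π/2 − 32/5 − 8/3 + 0 = -136/15 + 25*π/2.
  (u')² squared terms: (3)²·∫cos(3x)² dx = 9·π/2 = 9*π/2;  (20)²·∫cos(5x)² dx = 400·π/2 = 200*π.
  (u')² cross terms: 2·(3)·(20)·∫cos(3x)·cos(5x) dx = 120·(0) = 0.
  So ∫_0^π (u')² dx = 9*π/2 + 200*π + 0 = 409*π/2.
||u||_{H^1}^2 = (-136/15 + 25*π/2) + (409*π/2) = -136/15 + 217*π.


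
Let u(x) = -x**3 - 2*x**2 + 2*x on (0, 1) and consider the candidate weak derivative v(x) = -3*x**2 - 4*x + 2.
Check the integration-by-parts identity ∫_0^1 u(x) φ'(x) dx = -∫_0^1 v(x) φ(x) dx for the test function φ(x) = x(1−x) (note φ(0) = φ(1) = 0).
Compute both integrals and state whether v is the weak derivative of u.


LHS = 3/20, RHS = 3/20. Yes, v = u' weakly.

u(x) = -x**3 - 2*x**2 + 2*x, classical derivative u'(x) = -3*x**2 - 4*x + 2.
φ(x) = x(1−x), so φ'(x) = 1 - 2*x.
Note φ(0) = φ(1) = 0, so the boundary term u·φ vanishes.
LHS = ∫_0^1 u(x) φ'(x) dx = ∫_0^1 (2*x^4 + 3*x^3 - 6*x^2 + 2*x) dx. Term by term:
  ∫_0^1 2*x^4 dx = 2/5;  ∫_0^1 3*x^3 dx = 3/4;  ∫_0^1 -6*x^2 dx = -2;
  ∫_0^1 2*x dx = 1.
Sum: 2/5 + 3/4 − 2 + 1 = 3/20.
So LHS = 3/20.
∫_0^1 v(x) φ(x) dx = ∫_0^1 (3*x^4 + x^3 - 6*x^2 + 2*x) dx. Term by term:
  ∫_0^1 3*x^4 dx = 3/5;  ∫_0^1 x^3 dx = 1/4;  ∫_0^1 -6*x^2 dx = -2;
  ∫_0^1 2*x dx = 1.
Sum: 3/5 + 1/4 − 2 + 1 = -3/20.
So RHS = -∫_0^1 v(x) φ(x) dx = 3/20.
LHS = RHS, so the identity holds for this test φ.
Moreover u is smooth here and v(x) = u'(x) = -3*x**2 - 4*x + 2 pointwise, so the identity holds for every test function. Hence v is the weak derivative of u.


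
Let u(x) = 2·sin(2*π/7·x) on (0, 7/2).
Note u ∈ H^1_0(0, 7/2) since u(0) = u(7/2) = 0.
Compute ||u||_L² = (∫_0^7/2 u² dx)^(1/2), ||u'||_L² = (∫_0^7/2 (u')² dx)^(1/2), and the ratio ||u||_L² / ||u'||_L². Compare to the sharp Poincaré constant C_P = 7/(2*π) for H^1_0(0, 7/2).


||u||_L² / ||u'||_L² = 7/(2*π) = C_P.

u(x) = 2·sin(2*π/7·x), so u'(x) = 4*π*cos(2*π*x/7)/7.
Writing u(x) = A·sin(kπx/L) with A = 2 and k = 1, use ∫_0^L sin²(kπx/L) dx = L/2 and ∫_0^L cos²(kπx/L) dx = L/2.
u² = 4·sin²(2*π/7·x) and (u')² = 16*π^2/49·cos²(2*π/7·x), and each of sin², cos² integrates to L/2 = 7/4 over (0, 7/2).
∫_0^7/2 u² dx = 7, so ||u||_L² = sqrt(7).
∫_0^7/2 (u')² dx = 4*π^2/7, so ||u'||_L² = 2*sqrt(7)*π/7.
Ratio ||u||_L² / ||u'||_L² = 7/(2*π).
Sharp Poincaré constant on H^1_0(0, 7/2) is C_P = L/π = 7/(2*π), achieved by sin(2*π/7·x).
This is the k = 1 eigenfunction (up to amplitude), so the ratio equals the sharp Poincaré constant exactly.


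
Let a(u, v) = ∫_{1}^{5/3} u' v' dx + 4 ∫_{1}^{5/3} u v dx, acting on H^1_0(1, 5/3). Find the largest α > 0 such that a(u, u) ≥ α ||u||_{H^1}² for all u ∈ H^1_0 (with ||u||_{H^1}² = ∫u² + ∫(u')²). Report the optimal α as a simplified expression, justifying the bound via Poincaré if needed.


α = 1

Coercivity of a(·,·) on H^1_0(1, 5/3) means a(u, u) ≥ α ||u||_{H^1}² for every u ∈ H^1_0.
The interval has length L = 2/3, and Poincaré/coercivity depend only on L. Here a(u, u) = ∫(u')² + (4)·∫u².
Here c = 4 ≥ 1, so a(u,u) = ∫(u')² + c∫u² ≥ ∫(u')² + ∫u² = ||u||_{H^1}², i.e. α = 1 works. No larger α is possible: a(u,u) ≥ α||u||_{H^1}² means (1−α)∫(u')² ≥ (α−c)∫u², and for the modes u_n = sin(nπ(x−x₀)/L) (x₀ the left endpoint) one has ∫u_n²/∫(u_n')² = (L/(nπ))² → 0, so a(u_n,u_n)/||u_n||_{H^1}² → 1. Hence the optimal constant is α = 1.
Therefore α = 1.


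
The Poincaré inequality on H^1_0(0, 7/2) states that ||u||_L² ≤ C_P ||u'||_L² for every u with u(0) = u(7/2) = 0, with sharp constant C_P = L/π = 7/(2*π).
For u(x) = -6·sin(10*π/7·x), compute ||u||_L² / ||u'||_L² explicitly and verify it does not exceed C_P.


||u||_L² / ||u'||_L² = 7/(10*π) < C_P = 7/(2*π).

u(x) = -6·sin(10*π/7·x), so u'(x) = -60*π*cos(10*π*x/7)/7.
Writing u(x) = A·sin(kπx/L) with A = -6 and k = 5, use ∫_0^L sin²(kπx/L) dx = L/2 and ∫_0^L cos²(kπx/L) dx = L/2.
u² = 36·sin²(10*π/7·x) and (u')² = 3600*π^2/49·cos²(10*π/7·x), and each of sin², cos² integrates to L/2 = 7/4 over (0, 7/2).
∫_0^7/2 u² dx = 63, so ||u||_L² = 3*sqrt(7).
∫_0^7/2 (u')² dx = 900*π^2/7, so ||u'||_L² = 30*sqrt(7)*π/7.
Ratio ||u||_L² / ||u'||_L² = 7/(10*π).
Sharp Poincaré constant on H^1_0(0, 7/2) is C_P = L/π = 7/(2*π), achieved by sin(2*π/7·x).
This is the k = 5 harmonic; the ratio L/(kπ) is strictly less than C_P = L/π, consistent with the sharp inequality ||u||_L² ≤ C_P ||u'||_L².


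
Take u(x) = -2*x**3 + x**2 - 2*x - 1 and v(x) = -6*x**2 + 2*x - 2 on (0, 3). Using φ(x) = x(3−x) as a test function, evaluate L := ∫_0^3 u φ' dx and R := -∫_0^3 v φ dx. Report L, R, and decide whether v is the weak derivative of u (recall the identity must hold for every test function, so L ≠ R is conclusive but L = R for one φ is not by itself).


LHS = 342/5, RHS = 342/5. Yes, v = u' weakly.

u(x) = -2*x**3 + x**2 - 2*x - 1, classical derivative u'(x) = -6*x**2 + 2*x - 2.
φ(x) = x(3−x), so φ'(x) = 3 - 2*x.
Note φ(0) = φ(3) = 0, so the boundary term u·φ vanishes.
LHS = ∫_0^3 u(x) φ'(x) dx = ∫_0^3 (4*x^4 - 8*x^3 + 7*x^2 - 4*x - 3) dx. Term by term:
  ∫_0^3 4*x^4 dx = 972/5;  ∫_0^3 -8*x^3 dx = -162;  ∫_0^3 7*x^2 dx = 63;
  ∫_0^3 -4*x dx = -18;  ∫_0^3 -3 dx = -9.
Sum: 972/5 − 162 + 63 − 18 − 9 = 342/5.
So LHS = 342/5.
∫_0^3 v(x) φ(x) dx = ∫_0^3 (6*x^4 - 20*x^3 + 8*x^2 - 6*x) dx. Term by term:
  ∫_0^3 6*x^4 dx = 1458/5;  ∫_0^3 -20*x^3 dx = -405;  ∫_0^3 8*x^2 dx = 72;
  ∫_0^3 -6*x dx = -27.
Sum: 1458/5 − 405 + 72 − 27 = -342/5.
So RHS = -∫_0^3 v(x) φ(x) dx = 342/5.
LHS = RHS, so the identity holds for this test φ.
Moreover u is smooth here and v(x) = u'(x) = -6*x**2 + 2*x - 2 pointwise, so the identity holds for every test function. Hence v is the weak derivative of u.
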